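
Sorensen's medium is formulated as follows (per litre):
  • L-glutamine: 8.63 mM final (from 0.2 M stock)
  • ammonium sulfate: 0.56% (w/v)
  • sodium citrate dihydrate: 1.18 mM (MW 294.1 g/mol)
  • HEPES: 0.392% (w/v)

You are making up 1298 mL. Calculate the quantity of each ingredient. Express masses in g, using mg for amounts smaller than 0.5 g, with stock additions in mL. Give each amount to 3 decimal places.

L-glutamine 56.009 mL; ammonium sulfate 7.269 g; sodium citrate dihydrate 450.455 mg; HEPES 5.088 g

Scale factor relative to 1 L: 1.298.
L-glutamine: V = C2·V2/C1 = 8.63 mM × 1298 mL ÷ 200 mM = 56.009 mL
ammonium sulfate: 0.56 g per 100 mL × 1298 mL ÷ 100 = 7.269 g
sodium citrate dihydrate: 1.18 mmol/L × 294.1 mg/mmol × 1.298 L = 450.455 mg
HEPES: 0.392% w/v = 3.92 g/L → 3.92 × 1.298 L = 5.088 g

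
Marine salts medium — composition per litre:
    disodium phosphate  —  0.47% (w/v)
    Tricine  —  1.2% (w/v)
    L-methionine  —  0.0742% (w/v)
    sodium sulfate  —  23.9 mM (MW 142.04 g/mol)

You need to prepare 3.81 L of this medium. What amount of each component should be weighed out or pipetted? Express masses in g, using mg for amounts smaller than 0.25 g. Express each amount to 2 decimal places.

Scale factor relative to 1 L: 3.81.
disodium phosphate: 0.47 g per 100 mL × 3810 mL ÷ 100 = 17.91 g
Tricine: 1.2 g per 100 mL × 3810 mL ÷ 100 = 45.72 g
L-methionine: 0.0742 g per 100 mL × 3810 mL ÷ 100 = 2.83 g
sodium sulfate: 23.9 mmol/L × 142.04 g/mol × 3.81 L ÷ 1000 = 12.93 g

disodium phosphate 17.91 g; Tricine 45.72 g; L-methionine 2.83 g; sodium sulfate 12.93 g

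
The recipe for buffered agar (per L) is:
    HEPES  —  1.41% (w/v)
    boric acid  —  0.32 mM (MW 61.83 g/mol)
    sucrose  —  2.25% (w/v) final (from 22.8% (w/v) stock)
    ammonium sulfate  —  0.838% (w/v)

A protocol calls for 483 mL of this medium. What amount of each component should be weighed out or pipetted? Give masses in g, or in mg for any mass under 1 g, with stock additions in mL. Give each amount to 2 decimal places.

HEPES 6.81 g; boric acid 9.56 mg; sucrose 47.66 mL; ammonium sulfate 4.05 g

Scale factor relative to 1 L: 0.483.
HEPES: 1.41 g per 100 mL × 483 mL ÷ 100 = 6.81 g
boric acid: 0.32 mmol/L × 61.83 mg/mmol × 0.483 L = 9.56 mg
sucrose: C1V1 = C2V2 → 2.25% ÷ 22.8% × 483 mL = 47.66 mL
ammonium sulfate: 0.838 g per 100 mL × 483 mL ÷ 100 = 4.05 g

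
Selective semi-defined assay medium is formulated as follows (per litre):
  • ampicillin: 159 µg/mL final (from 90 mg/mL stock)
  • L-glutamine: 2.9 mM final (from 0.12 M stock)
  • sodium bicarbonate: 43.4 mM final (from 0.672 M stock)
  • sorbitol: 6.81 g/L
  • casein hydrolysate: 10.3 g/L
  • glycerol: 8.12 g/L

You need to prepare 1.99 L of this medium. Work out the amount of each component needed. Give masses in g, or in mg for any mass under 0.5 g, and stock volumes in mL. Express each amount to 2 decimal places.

ampicillin 3.52 mL; L-glutamine 48.09 mL; sodium bicarbonate 128.52 mL; sorbitol 13.55 g; casein hydrolysate 20.50 g; glycerol 16.16 g

Scale factor relative to 1 L: 1.99.
ampicillin: V = C2·V2/C1 = 159 µg/mL × 1990 mL ÷ 90000 µg/mL = 3.52 mL
L-glutamine: V = C2·V2/C1 = 2.9 mM × 1990 mL ÷ 120 mM = 48.09 mL
sodium bicarbonate: V = C2·V2/C1 = 43.4 mM × 1990 mL ÷ 672 mM = 128.52 mL
sorbitol: 6.81 g/L × 1.99 L = 13.55 g
casein hydrolysate: 10.3 g/L × 1.99 L = 20.50 g
glycerol: 8.12 g/L × 1.99 L = 16.16 g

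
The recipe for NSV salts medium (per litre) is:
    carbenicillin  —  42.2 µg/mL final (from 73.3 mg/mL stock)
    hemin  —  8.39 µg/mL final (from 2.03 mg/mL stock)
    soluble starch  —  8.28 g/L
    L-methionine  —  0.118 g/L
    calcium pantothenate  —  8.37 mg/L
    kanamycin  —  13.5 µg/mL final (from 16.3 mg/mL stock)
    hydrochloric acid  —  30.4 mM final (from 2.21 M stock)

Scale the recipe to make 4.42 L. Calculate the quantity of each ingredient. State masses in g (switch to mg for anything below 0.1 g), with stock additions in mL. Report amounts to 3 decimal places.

Scale factor relative to 1 L: 4.42.
carbenicillin: C1V1 = C2V2 → 42.2 µg/mL × 4420 mL ÷ 73300 µg/mL = 2.545 mL
hemin: dilute stock: 8.39 µg/mL × 4420 mL ÷ 2030 µg/mL = 18.268 mL
soluble starch: 8.28 g/L × 4.42 L = 36.598 g
L-methionine: 0.118 g/L × 4.42 L = 0.522 g
calcium pantothenate: 8.37 mg/L × 4.42 L = 36.995 mg
kanamycin: dilute stock: 13.5 µg/mL × 4420 mL ÷ 16300 µg/mL = 3.661 mL
hydrochloric acid: V = C2·V2/C1 = 30.4 mM × 4420 mL ÷ 2210 mM = 60.800 mL

carbenicillin 2.545 mL; hemin 18.268 mL; soluble starch 36.598 g; L-methionine 0.522 g; calcium pantothenate 36.995 mg; kanamycin 3.661 mL; hydrochloric acid 60.800 mL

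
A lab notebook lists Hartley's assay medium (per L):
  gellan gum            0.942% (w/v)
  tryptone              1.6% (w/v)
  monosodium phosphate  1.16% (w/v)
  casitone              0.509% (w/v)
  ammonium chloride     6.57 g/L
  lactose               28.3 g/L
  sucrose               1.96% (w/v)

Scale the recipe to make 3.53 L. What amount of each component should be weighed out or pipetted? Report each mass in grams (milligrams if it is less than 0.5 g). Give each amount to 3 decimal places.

Working volume: 3.53 L.
gellan gum: 0.942% w/v = 9.42 g/L → 9.42 × 3.53 L = 33.253 g
tryptone: 1.6% w/v = 16 g/L → 16 × 3.53 L = 56.480 g
monosodium phosphate: 1.16 g per 100 mL × 3530 mL ÷ 100 = 40.948 g
casitone: 0.509% w/v = 5.09 g/L → 5.09 × 3.53 L = 17.968 g
ammonium chloride: 6.57 g/L × 3.53 L = 23.192 g
lactose: 28.3 g/L × 3.53 L = 99.899 g
sucrose: 1.96 g per 100 mL × 3530 mL ÷ 100 = 69.188 g

gellan gum 33.253 g; tryptone 56.480 g; monosodium phosphate 40.948 g; casitone 17.968 g; ammonium chloride 23.192 g; lactose 99.899 g; sucrose 69.188 g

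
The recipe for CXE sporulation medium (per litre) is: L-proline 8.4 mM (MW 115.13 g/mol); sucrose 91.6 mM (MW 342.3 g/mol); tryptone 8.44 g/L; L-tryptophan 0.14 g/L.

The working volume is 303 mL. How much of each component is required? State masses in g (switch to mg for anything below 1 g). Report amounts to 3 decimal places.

L-proline 293.029 mg; sucrose 9.500 g; tryptone 2.557 g; L-tryptophan 42.420 mg

Target volume = 303 mL = 0.303 L.
L-proline: 8.4 mmol/L × 115.13 mg/mmol × 0.303 L = 293.029 mg
sucrose: 91.6 mmol/L × 342.3 g/mol × 0.303 L ÷ 1000 = 9.500 g
tryptone: 8.44 g/L × 0.303 L = 2.557 g
L-tryptophan: 0.14 g/L × 0.303 L = 0.04242 g = 42.420 mg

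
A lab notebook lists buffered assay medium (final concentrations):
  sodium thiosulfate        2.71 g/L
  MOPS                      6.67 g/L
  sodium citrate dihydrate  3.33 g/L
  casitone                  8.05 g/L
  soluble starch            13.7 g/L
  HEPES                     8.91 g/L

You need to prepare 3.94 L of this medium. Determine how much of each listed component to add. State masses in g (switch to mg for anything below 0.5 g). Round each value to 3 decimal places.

Working volume: 3.94 L.
sodium thiosulfate: 2.71 g/L × 3.94 L = 10.677 g
MOPS: 6.67 g/L × 3.94 L = 26.280 g
sodium citrate dihydrate: 3.33 g/L × 3.94 L = 13.120 g
casitone: 8.05 g/L × 3.94 L = 31.717 g
soluble starch: 13.7 g/L × 3.94 L = 53.978 g
HEPES: 8.91 g/L × 3.94 L = 35.105 g

sodium thiosulfate 10.677 g; MOPS 26.280 g; sodium citrate dihydrate 13.120 g; casitone 31.717 g; soluble starch 53.978 g; HEPES 35.105 g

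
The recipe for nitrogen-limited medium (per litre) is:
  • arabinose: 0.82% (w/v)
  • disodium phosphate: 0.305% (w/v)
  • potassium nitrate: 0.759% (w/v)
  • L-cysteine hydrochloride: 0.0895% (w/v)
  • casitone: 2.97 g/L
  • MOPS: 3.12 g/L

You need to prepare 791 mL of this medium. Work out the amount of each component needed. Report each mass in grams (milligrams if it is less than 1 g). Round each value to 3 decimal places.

Target volume = 791 mL = 0.791 L.
arabinose: 0.82 g per 100 mL × 791 mL ÷ 100 = 6.486 g
disodium phosphate: 0.305 g per 100 mL × 791 mL ÷ 100 = 2.413 g
potassium nitrate: 0.759 g per 100 mL × 791 mL ÷ 100 = 6.004 g
L-cysteine hydrochloride: 0.0895 g per 100 mL × 791 mL ÷ 100 = 0.707945 g = 707.945 mg
casitone: 2.97 g/L × 0.791 L = 2.349 g
MOPS: 3.12 g/L × 0.791 L = 2.468 g

arabinose 6.486 g; disodium phosphate 2.413 g; potassium nitrate 6.004 g; L-cysteine hydrochloride 707.945 mg; casitone 2.349 g; MOPS 2.468 g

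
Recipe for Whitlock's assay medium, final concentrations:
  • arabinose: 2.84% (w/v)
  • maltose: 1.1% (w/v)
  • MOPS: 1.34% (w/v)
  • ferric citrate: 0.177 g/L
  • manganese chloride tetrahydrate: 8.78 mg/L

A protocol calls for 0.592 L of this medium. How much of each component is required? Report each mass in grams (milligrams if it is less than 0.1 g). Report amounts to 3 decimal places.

Scale factor relative to 1 L: 0.592.
arabinose: 2.84% w/v = 28.4 g/L → 28.4 × 0.592 L = 16.813 g
maltose: 1.1% w/v = 11 g/L → 11 × 0.592 L = 6.512 g
MOPS: 1.34 g per 100 mL × 592 mL ÷ 100 = 7.933 g
ferric citrate: 0.177 g/L × 0.592 L = 0.105 g
manganese chloride tetrahydrate: 8.78 mg/L × 0.592 L = 5.198 mg

arabinose 16.813 g; maltose 6.512 g; MOPS 7.933 g; ferric citrate 0.105 g; manganese chloride tetrahydrate 5.198 mg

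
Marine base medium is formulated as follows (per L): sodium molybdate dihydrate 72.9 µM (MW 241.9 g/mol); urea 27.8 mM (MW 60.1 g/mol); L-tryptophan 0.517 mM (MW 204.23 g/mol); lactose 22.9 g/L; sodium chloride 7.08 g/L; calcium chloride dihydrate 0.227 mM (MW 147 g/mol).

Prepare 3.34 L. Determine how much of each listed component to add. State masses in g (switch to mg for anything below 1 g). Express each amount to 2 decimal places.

sodium molybdate dihydrate 58.90 mg; urea 5.58 g; L-tryptophan 352.66 mg; lactose 76.49 g; sodium chloride 23.65 g; calcium chloride dihydrate 111.45 mg

Scale factor relative to 1 L: 3.34.
sodium molybdate dihydrate: 72.9 µmol/L × 241.9 g/mol × 3.34 L ÷ 1000 = 58.90 mg
urea: 27.8 mmol/L × 60.1 g/mol × 3.34 L ÷ 1000 = 5.58 g
L-tryptophan: 0.517 mmol/L × 204.23 mg/mmol × 3.34 L = 352.66 mg
lactose: 22.9 g/L × 3.34 L = 76.49 g
sodium chloride: 7.08 g/L × 3.34 L = 23.65 g
calcium chloride dihydrate: 0.227 mmol/L × 147 mg/mmol × 3.34 L = 111.45 mg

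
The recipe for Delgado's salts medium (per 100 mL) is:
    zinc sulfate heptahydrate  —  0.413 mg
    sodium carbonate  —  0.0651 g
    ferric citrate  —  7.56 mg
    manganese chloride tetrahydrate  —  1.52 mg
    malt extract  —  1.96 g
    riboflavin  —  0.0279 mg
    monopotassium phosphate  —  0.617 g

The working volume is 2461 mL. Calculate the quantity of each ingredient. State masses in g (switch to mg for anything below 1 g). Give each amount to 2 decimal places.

zinc sulfate heptahydrate 10.16 mg; sodium carbonate 1.60 g; ferric citrate 186.05 mg; manganese chloride tetrahydrate 37.41 mg; malt extract 48.24 g; riboflavin 0.69 mg; monopotassium phosphate 15.18 g

Ratio of target to recipe volume: 2461 / 100 = 24.61.
zinc sulfate heptahydrate: 0.413 mg × (2461 mL / 100 mL) = 10.16 mg
sodium carbonate: 0.0651 g × (2461 mL / 100 mL) = 1.60 g
ferric citrate: 7.56 mg × (2461 mL / 100 mL) = 186.05 mg
manganese chloride tetrahydrate: 1.52 mg × (2461 mL / 100 mL) = 37.41 mg
malt extract: 1.96 g × (2461 mL / 100 mL) = 48.24 g
riboflavin: 0.0279 mg × (2461 mL / 100 mL) = 0.69 mg
monopotassium phosphate: 0.617 g × (2461 mL / 100 mL) = 15.18 g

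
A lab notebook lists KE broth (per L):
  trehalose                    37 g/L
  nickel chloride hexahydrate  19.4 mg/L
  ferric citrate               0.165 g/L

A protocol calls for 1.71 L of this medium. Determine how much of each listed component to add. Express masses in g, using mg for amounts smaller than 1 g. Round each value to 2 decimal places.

Working volume: 1.71 L.
trehalose: 37 g/L × 1.71 L = 63.27 g
nickel chloride hexahydrate: 19.4 mg/L × 1.71 L = 33.17 mg
ferric citrate: 0.165 g/L × 1.71 L = 0.28215 g = 282.15 mg

trehalose 63.27 g; nickel chloride hexahydrate 33.17 mg; ferric citrate 282.15 mg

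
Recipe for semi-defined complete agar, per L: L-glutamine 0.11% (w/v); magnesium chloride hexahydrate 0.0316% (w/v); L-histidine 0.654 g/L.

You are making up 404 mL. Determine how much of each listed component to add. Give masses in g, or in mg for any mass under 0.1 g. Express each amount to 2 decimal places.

Target volume = 404 mL = 0.404 L.
L-glutamine: 0.11 g per 100 mL × 404 mL ÷ 100 = 0.44 g
magnesium chloride hexahydrate: 0.0316 g per 100 mL × 404 mL ÷ 100 = 0.13 g
L-histidine: 0.654 g/L × 0.404 L = 0.26 g

L-glutamine 0.44 g; magnesium chloride hexahydrate 0.13 g; L-histidine 0.26 g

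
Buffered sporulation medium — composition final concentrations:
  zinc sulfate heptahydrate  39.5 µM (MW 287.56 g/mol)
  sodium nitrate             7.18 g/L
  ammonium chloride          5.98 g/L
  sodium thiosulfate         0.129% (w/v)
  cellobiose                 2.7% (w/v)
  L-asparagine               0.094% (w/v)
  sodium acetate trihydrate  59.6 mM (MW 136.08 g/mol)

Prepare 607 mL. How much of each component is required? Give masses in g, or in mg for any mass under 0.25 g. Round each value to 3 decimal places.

zinc sulfate heptahydrate 6.895 mg; sodium nitrate 4.358 g; ammonium chloride 3.630 g; sodium thiosulfate 0.783 g; cellobiose 16.389 g; L-asparagine 0.571 g; sodium acetate trihydrate 4.923 g

Scale factor relative to 1 L: 0.607.
zinc sulfate heptahydrate: 39.5 µmol/L × 287.56 g/mol × 0.607 L ÷ 1000 = 6.895 mg
sodium nitrate: 7.18 g/L × 0.607 L = 4.358 g
ammonium chloride: 5.98 g/L × 0.607 L = 3.630 g
sodium thiosulfate: 0.129 g per 100 mL × 607 mL ÷ 100 = 0.783 g
cellobiose: 2.7% w/v = 27 g/L → 27 × 0.607 L = 16.389 g
L-asparagine: 0.094% w/v = 0.94 g/L → 0.94 × 0.607 L = 0.571 g
sodium acetate trihydrate: 59.6 mmol/L × 136.08 g/mol × 0.607 L ÷ 1000 = 4.923 g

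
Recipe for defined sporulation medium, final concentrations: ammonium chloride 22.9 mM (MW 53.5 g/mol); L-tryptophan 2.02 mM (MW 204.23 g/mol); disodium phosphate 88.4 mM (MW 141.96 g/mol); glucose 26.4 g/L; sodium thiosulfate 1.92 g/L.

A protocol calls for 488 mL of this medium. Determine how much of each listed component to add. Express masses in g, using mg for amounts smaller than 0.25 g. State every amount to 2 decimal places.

ammonium chloride 0.60 g; L-tryptophan 201.32 mg; disodium phosphate 6.12 g; glucose 12.88 g; sodium thiosulfate 0.94 g

Target volume = 488 mL = 0.488 L.
ammonium chloride: 22.9 mmol/L × 53.5 g/mol × 0.488 L ÷ 1000 = 0.60 g
L-tryptophan: 2.02 mmol/L × 204.23 mg/mmol × 0.488 L = 201.32 mg
disodium phosphate: 88.4 mmol/L × 141.96 g/mol × 0.488 L ÷ 1000 = 6.12 g
glucose: 26.4 g/L × 0.488 L = 12.88 g
sodium thiosulfate: 1.92 g/L × 0.488 L = 0.94 g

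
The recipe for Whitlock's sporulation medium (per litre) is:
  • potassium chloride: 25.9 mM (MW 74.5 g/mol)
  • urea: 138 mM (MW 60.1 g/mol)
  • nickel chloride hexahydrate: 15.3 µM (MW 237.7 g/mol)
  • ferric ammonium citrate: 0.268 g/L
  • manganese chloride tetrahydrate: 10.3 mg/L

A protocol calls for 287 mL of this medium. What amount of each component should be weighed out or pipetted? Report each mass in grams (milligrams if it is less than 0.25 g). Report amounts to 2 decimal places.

Target volume = 287 mL = 0.287 L.
potassium chloride: 25.9 mmol/L × 74.5 g/mol × 0.287 L ÷ 1000 = 0.55 g
urea: 138 mmol/L × 60.1 g/mol × 0.287 L ÷ 1000 = 2.38 g
nickel chloride hexahydrate: 15.3 µmol/L × 237.7 g/mol × 0.287 L ÷ 1000 = 1.04 mg
ferric ammonium citrate: 0.268 g/L × 0.287 L = 0.076916 g = 76.92 mg
manganese chloride tetrahydrate: 10.3 mg/L × 0.287 L = 2.96 mg

potassium chloride 0.55 g; urea 2.38 g; nickel chloride hexahydrate 1.04 mg; ferric ammonium citrate 76.92 mg; manganese chloride tetrahydrate 2.96 mg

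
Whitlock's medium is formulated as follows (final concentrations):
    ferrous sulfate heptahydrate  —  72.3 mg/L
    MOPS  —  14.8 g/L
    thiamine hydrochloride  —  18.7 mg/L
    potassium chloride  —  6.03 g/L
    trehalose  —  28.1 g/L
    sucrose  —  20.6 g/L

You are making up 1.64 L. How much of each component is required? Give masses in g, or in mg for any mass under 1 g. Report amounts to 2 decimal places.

ferrous sulfate heptahydrate 118.57 mg; MOPS 24.27 g; thiamine hydrochloride 30.67 mg; potassium chloride 9.89 g; trehalose 46.08 g; sucrose 33.78 g

Scale factor relative to 1 L: 1.64.
ferrous sulfate heptahydrate: 72.3 mg/L × 1.64 L = 118.57 mg
MOPS: 14.8 g/L × 1.64 L = 24.27 g
thiamine hydrochloride: 18.7 mg/L × 1.64 L = 30.67 mg
potassium chloride: 6.03 g/L × 1.64 L = 9.89 g
trehalose: 28.1 g/L × 1.64 L = 46.08 g
sucrose: 20.6 g/L × 1.64 L = 33.78 g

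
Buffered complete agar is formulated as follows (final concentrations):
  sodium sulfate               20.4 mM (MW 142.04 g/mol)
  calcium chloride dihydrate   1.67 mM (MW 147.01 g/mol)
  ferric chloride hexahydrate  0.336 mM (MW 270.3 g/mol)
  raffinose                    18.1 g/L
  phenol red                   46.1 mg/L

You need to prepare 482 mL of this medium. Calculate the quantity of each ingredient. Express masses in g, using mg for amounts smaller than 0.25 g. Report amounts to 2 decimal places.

sodium sulfate 1.40 g; calcium chloride dihydrate 118.33 mg; ferric chloride hexahydrate 43.78 mg; raffinose 8.72 g; phenol red 22.22 mg

Working volume: 482 mL = 0.482 L.
sodium sulfate: 20.4 mmol/L × 142.04 g/mol × 0.482 L ÷ 1000 = 1.40 g
calcium chloride dihydrate: 1.67 mmol/L × 147.01 mg/mmol × 0.482 L = 118.33 mg
ferric chloride hexahydrate: 0.336 mmol/L × 270.3 mg/mmol × 0.482 L = 43.78 mg
raffinose: 18.1 g/L × 0.482 L = 8.72 g
phenol red: 46.1 mg/L × 0.482 L = 22.22 mg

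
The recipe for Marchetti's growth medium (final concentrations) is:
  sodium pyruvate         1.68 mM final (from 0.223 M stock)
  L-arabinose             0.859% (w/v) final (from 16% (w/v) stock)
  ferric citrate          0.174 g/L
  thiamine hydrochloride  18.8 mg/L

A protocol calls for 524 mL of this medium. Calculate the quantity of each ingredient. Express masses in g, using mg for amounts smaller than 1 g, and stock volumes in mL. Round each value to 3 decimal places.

sodium pyruvate 3.948 mL; L-arabinose 28.132 mL; ferric citrate 91.176 mg; thiamine hydrochloride 9.851 mg

Target volume = 524 mL = 0.524 L.
sodium pyruvate: dilute stock: 1.68 mM × 524 mL ÷ 223 mM = 3.948 mL
L-arabinose: V = C2·V2/C1 = 0.859% ÷ 16% × 524 mL = 28.132 mL
ferric citrate: 0.174 g/L × 0.524 L = 0.091176 g = 91.176 mg
thiamine hydrochloride: 18.8 mg/L × 0.524 L = 9.851 mg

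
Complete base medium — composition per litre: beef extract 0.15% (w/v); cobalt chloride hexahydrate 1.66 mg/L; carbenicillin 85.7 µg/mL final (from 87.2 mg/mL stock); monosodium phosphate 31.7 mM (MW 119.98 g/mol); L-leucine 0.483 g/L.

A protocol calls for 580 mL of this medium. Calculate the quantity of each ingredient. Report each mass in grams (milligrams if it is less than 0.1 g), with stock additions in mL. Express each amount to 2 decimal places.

Scale factor relative to 1 L: 0.58.
beef extract: 0.15 g per 100 mL × 580 mL ÷ 100 = 0.87 g
cobalt chloride hexahydrate: 1.66 mg/L × 0.58 L = 0.96 mg
carbenicillin: dilute stock: 85.7 µg/mL × 580 mL ÷ 87200 µg/mL = 0.57 mL
monosodium phosphate: 31.7 mmol/L × 119.98 g/mol × 0.58 L ÷ 1000 = 2.21 g
L-leucine: 0.483 g/L × 0.58 L = 0.28 g

beef extract 0.87 g; cobalt chloride hexahydrate 0.96 mg; carbenicillin 0.57 mL; monosodium phosphate 2.21 g; L-leucine 0.28 g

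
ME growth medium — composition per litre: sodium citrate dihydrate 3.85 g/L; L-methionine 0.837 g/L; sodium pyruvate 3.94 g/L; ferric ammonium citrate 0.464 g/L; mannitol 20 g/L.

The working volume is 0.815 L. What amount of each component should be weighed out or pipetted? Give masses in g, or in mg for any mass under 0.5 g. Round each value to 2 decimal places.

Working volume: 0.815 L.
sodium citrate dihydrate: 3.85 g/L × 0.815 L = 3.14 g
L-methionine: 0.837 g/L × 0.815 L = 0.68 g
sodium pyruvate: 3.94 g/L × 0.815 L = 3.21 g
ferric ammonium citrate: 0.464 g/L × 0.815 L = 0.37816 g = 378.16 mg
mannitol: 20 g/L × 0.815 L = 16.30 g

sodium citrate dihydrate 3.14 g; L-methionine 0.68 g; sodium pyruvate 3.21 g; ferric ammonium citrate 378.16 mg; mannitol 16.30 g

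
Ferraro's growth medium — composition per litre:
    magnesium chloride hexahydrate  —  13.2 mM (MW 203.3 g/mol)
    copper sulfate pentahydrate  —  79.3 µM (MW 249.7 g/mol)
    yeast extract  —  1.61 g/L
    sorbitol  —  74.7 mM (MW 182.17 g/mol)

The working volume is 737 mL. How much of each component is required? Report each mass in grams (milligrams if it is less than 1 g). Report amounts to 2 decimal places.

magnesium chloride hexahydrate 1.98 g; copper sulfate pentahydrate 14.59 mg; yeast extract 1.19 g; sorbitol 10.03 g

Target volume = 737 mL = 0.737 L.
magnesium chloride hexahydrate: 13.2 mmol/L × 203.3 g/mol × 0.737 L ÷ 1000 = 1.98 g
copper sulfate pentahydrate: 79.3 µmol/L × 249.7 g/mol × 0.737 L ÷ 1000 = 14.59 mg
yeast extract: 1.61 g/L × 0.737 L = 1.19 g
sorbitol: 74.7 mmol/L × 182.17 g/mol × 0.737 L ÷ 1000 = 10.03 g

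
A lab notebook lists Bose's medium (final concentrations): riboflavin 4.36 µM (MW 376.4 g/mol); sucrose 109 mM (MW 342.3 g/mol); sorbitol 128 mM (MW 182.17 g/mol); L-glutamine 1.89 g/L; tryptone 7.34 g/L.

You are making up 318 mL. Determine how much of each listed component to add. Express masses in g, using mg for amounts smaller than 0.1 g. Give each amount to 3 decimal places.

riboflavin 0.522 mg; sucrose 11.865 g; sorbitol 7.415 g; L-glutamine 0.601 g; tryptone 2.334 g

Scale factor relative to 1 L: 0.318.
riboflavin: 4.36 µmol/L × 376.4 g/mol × 0.318 L ÷ 1000 = 0.522 mg
sucrose: 109 mmol/L × 342.3 g/mol × 0.318 L ÷ 1000 = 11.865 g
sorbitol: 128 mmol/L × 182.17 g/mol × 0.318 L ÷ 1000 = 7.415 g
L-glutamine: 1.89 g/L × 0.318 L = 0.601 g
tryptone: 7.34 g/L × 0.318 L = 2.334 g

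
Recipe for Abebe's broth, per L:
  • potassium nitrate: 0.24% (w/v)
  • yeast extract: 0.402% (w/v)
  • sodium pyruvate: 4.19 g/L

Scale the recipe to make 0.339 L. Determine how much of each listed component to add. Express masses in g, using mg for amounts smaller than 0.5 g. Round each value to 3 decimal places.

Scale factor relative to 1 L: 0.339.
potassium nitrate: 0.24 g per 100 mL × 339 mL ÷ 100 = 0.814 g
yeast extract: 0.402% w/v = 4.02 g/L → 4.02 × 0.339 L = 1.363 g
sodium pyruvate: 4.19 g/L × 0.339 L = 1.420 g

potassium nitrate 0.814 g; yeast extract 1.363 g; sodium pyruvate 1.420 g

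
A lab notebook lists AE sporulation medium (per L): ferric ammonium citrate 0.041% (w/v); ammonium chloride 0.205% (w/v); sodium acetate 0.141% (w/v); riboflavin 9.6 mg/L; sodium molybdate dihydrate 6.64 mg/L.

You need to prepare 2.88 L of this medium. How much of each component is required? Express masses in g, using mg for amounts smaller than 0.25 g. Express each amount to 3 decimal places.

Scale factor relative to 1 L: 2.88.
ferric ammonium citrate: 0.041% w/v = 0.41 g/L → 0.41 × 2.88 L = 1.181 g
ammonium chloride: 0.205% w/v = 2.05 g/L → 2.05 × 2.88 L = 5.904 g
sodium acetate: 0.141 g per 100 mL × 2880 mL ÷ 100 = 4.061 g
riboflavin: 9.6 mg/L × 2.88 L = 27.648 mg
sodium molybdate dihydrate: 6.64 mg/L × 2.88 L = 19.123 mg

ferric ammonium citrate 1.181 g; ammonium chloride 5.904 g; sodium acetate 4.061 g; riboflavin 27.648 mg; sodium molybdate dihydrate 19.123 mg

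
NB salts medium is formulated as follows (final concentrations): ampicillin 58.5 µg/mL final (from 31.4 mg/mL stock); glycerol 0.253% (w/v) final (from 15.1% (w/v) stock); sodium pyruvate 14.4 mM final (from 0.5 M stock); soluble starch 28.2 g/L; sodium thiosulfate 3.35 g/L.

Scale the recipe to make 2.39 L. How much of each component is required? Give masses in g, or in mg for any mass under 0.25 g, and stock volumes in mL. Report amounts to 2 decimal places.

ampicillin 4.45 mL; glycerol 40.04 mL; sodium pyruvate 68.83 mL; soluble starch 67.40 g; sodium thiosulfate 8.01 g

Scale factor relative to 1 L: 2.39.
ampicillin: dilute stock: 58.5 µg/mL × 2390 mL ÷ 31400 µg/mL = 4.45 mL
glycerol: C1V1 = C2V2 → 0.253% ÷ 15.1% × 2390 mL = 40.04 mL
sodium pyruvate: V = C2·V2/C1 = 14.4 mM × 2390 mL ÷ 500 mM = 68.83 mL
soluble starch: 28.2 g/L × 2.39 L = 67.40 g
sodium thiosulfate: 3.35 g/L × 2.39 L = 8.01 g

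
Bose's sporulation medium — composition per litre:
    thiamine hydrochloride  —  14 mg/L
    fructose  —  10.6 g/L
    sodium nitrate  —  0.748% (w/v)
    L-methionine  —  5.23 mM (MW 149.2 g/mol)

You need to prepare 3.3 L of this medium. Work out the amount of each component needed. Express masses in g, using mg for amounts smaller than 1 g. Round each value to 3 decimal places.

thiamine hydrochloride 46.200 mg; fructose 34.980 g; sodium nitrate 24.684 g; L-methionine 2.575 g

Working volume: 3.3 L.
thiamine hydrochloride: 14 mg/L × 3.3 L = 46.200 mg
fructose: 10.6 g/L × 3.3 L = 34.980 g
sodium nitrate: 0.748% w/v = 7.48 g/L → 7.48 × 3.3 L = 24.684 g
L-methionine: 5.23 mmol/L × 149.2 g/mol × 3.3 L ÷ 1000 = 2.575 g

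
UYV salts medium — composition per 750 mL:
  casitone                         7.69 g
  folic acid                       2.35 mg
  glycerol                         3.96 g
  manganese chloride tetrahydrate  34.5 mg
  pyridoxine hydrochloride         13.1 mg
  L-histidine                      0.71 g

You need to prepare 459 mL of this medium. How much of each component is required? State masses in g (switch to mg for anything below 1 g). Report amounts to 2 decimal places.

Scale factor = 459 mL / 750 mL = 0.612.
casitone: 7.69 g × (459 mL / 750 mL) = 4.71 g
folic acid: 2.35 mg × (459 mL / 750 mL) = 1.44 mg
glycerol: 3.96 g × (459 mL / 750 mL) = 2.42 g
manganese chloride tetrahydrate: 34.5 mg × (459 mL / 750 mL) = 21.11 mg
pyridoxine hydrochloride: 13.1 mg × (459 mL / 750 mL) = 8.02 mg
L-histidine: 0.71 g × (459 mL / 750 mL) = 0.43452 g = 434.52 mg

casitone 4.71 g; folic acid 1.44 mg; glycerol 2.42 g; manganese chloride tetrahydrate 21.11 mg; pyridoxine hydrochloride 8.02 mg; L-histidine 434.52 mg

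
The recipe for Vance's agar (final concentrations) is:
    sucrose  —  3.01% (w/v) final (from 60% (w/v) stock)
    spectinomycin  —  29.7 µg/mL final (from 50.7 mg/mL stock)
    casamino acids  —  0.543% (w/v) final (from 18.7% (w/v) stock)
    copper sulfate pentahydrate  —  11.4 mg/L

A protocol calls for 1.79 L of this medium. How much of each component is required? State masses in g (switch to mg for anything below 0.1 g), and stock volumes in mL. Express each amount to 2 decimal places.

sucrose 89.80 mL; spectinomycin 1.05 mL; casamino acids 51.98 mL; copper sulfate pentahydrate 20.41 mg

Working volume: 1.79 L.
sucrose: C1V1 = C2V2 → 3.01% ÷ 60% × 1790 mL = 89.80 mL
spectinomycin: dilute stock: 29.7 µg/mL × 1790 mL ÷ 50700 µg/mL = 1.05 mL
casamino acids: dilute stock: 0.543% ÷ 18.7% × 1790 mL = 51.98 mL
copper sulfate pentahydrate: 11.4 mg/L × 1.79 L = 20.41 mg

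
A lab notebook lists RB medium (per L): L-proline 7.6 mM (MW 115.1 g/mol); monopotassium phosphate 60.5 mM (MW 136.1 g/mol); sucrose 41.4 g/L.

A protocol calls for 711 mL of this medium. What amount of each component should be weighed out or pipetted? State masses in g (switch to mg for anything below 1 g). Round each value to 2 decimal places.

L-proline 621.95 mg; monopotassium phosphate 5.85 g; sucrose 29.44 g

Target volume = 711 mL = 0.711 L.
L-proline: 7.6 mmol/L × 115.1 mg/mmol × 0.711 L = 621.95 mg
monopotassium phosphate: 60.5 mmol/L × 136.1 g/mol × 0.711 L ÷ 1000 = 5.85 g
sucrose: 41.4 g/L × 0.711 L = 29.44 g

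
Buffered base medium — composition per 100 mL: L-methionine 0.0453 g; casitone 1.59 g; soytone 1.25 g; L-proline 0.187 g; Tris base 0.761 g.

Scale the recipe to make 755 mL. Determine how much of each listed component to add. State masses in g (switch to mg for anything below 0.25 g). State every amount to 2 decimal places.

Ratio of target to recipe volume: 755 / 100 = 7.55.
L-methionine: 0.0453 g × (755 mL / 100 mL) = 0.34 g
casitone: 1.59 g × (755 mL / 100 mL) = 12.00 g
soytone: 1.25 g × (755 mL / 100 mL) = 9.44 g
L-proline: 0.187 g × (755 mL / 100 mL) = 1.41 g
Tris base: 0.761 g × (755 mL / 100 mL) = 5.75 g

L-methionine 0.34 g; casitone 12.00 g; soytone 9.44 g; L-proline 1.41 g; Tris base 5.75 g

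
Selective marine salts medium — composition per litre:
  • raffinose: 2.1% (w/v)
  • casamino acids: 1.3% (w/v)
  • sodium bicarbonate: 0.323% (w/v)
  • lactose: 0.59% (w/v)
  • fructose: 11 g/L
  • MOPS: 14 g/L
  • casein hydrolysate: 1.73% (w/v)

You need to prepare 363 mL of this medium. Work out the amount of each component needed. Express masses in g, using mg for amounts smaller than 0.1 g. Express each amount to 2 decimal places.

raffinose 7.62 g; casamino acids 4.72 g; sodium bicarbonate 1.17 g; lactose 2.14 g; fructose 3.99 g; MOPS 5.08 g; casein hydrolysate 6.28 g

Working volume: 363 mL = 0.363 L.
raffinose: 2.1% w/v = 21 g/L → 21 × 0.363 L = 7.62 g
casamino acids: 1.3 g per 100 mL × 363 mL ÷ 100 = 4.72 g
sodium bicarbonate: 0.323 g per 100 mL × 363 mL ÷ 100 = 1.17 g
lactose: 0.59 g per 100 mL × 363 mL ÷ 100 = 2.14 g
fructose: 11 g/L × 0.363 L = 3.99 g
MOPS: 14 g/L × 0.363 L = 5.08 g
casein hydrolysate: 1.73 g per 100 mL × 363 mL ÷ 100 = 6.28 g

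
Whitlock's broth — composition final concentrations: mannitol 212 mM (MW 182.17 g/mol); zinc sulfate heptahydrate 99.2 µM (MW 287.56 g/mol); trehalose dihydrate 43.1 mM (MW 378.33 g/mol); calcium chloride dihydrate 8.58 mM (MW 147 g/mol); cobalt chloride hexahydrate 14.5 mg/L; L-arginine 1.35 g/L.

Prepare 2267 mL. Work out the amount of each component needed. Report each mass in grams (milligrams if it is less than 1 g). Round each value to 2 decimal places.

mannitol 87.55 g; zinc sulfate heptahydrate 64.67 mg; trehalose dihydrate 36.97 g; calcium chloride dihydrate 2.86 g; cobalt chloride hexahydrate 32.87 mg; L-arginine 3.06 g

Target volume = 2267 mL = 2.267 L.
mannitol: 212 mmol/L × 182.17 g/mol × 2.267 L ÷ 1000 = 87.55 g
zinc sulfate heptahydrate: 99.2 µmol/L × 287.56 g/mol × 2.267 L ÷ 1000 = 64.67 mg
trehalose dihydrate: 43.1 mmol/L × 378.33 g/mol × 2.267 L ÷ 1000 = 36.97 g
calcium chloride dihydrate: 8.58 mmol/L × 147 g/mol × 2.267 L ÷ 1000 = 2.86 g
cobalt chloride hexahydrate: 14.5 mg/L × 2.267 L = 32.87 mg
L-arginine: 1.35 g/L × 2.267 L = 3.06 g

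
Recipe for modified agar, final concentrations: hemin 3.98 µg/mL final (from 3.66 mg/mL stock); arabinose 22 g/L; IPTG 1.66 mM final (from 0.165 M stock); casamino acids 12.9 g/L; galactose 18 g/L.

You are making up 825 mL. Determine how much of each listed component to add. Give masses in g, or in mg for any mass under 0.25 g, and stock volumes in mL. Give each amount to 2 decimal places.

hemin 0.90 mL; arabinose 18.15 g; IPTG 8.30 mL; casamino acids 10.64 g; galactose 14.85 g

Working volume: 825 mL = 0.825 L.
hemin: dilute stock: 3.98 µg/mL × 825 mL ÷ 3660 µg/mL = 0.90 mL
arabinose: 22 g/L × 0.825 L = 18.15 g
IPTG: dilute stock: 1.66 mM × 825 mL ÷ 165 mM = 8.30 mL
casamino acids: 12.9 g/L × 0.825 L = 10.64 g
galactose: 18 g/L × 0.825 L = 14.85 g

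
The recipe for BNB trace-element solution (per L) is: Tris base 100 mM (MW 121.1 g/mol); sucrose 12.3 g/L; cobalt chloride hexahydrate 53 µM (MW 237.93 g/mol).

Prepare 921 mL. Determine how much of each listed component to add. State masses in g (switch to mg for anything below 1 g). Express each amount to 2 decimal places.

Tris base 11.15 g; sucrose 11.33 g; cobalt chloride hexahydrate 11.61 mg

Target volume = 921 mL = 0.921 L.
Tris base: 100 mmol/L × 121.1 g/mol × 0.921 L ÷ 1000 = 11.15 g
sucrose: 12.3 g/L × 0.921 L = 11.33 g
cobalt chloride hexahydrate: 53 µmol/L × 237.93 g/mol × 0.921 L ÷ 1000 = 11.61 mg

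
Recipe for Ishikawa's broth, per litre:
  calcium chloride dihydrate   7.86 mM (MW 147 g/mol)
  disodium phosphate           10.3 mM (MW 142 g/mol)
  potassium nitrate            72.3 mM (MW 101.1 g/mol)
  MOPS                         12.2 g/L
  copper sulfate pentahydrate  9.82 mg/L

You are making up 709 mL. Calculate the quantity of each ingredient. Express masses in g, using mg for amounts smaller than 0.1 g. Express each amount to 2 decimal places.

calcium chloride dihydrate 0.82 g; disodium phosphate 1.04 g; potassium nitrate 5.18 g; MOPS 8.65 g; copper sulfate pentahydrate 6.96 mg

Target volume = 709 mL = 0.709 L.
calcium chloride dihydrate: 7.86 mmol/L × 147 g/mol × 0.709 L ÷ 1000 = 0.82 g
disodium phosphate: 10.3 mmol/L × 142 g/mol × 0.709 L ÷ 1000 = 1.04 g
potassium nitrate: 72.3 mmol/L × 101.1 g/mol × 0.709 L ÷ 1000 = 5.18 g
MOPS: 12.2 g/L × 0.709 L = 8.65 g
copper sulfate pentahydrate: 9.82 mg/L × 0.709 L = 6.96 mg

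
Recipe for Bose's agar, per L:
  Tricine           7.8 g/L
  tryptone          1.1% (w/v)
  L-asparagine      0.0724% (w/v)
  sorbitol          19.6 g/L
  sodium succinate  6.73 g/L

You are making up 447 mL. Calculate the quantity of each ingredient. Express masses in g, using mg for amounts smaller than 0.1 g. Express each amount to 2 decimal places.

Tricine 3.49 g; tryptone 4.92 g; L-asparagine 0.32 g; sorbitol 8.76 g; sodium succinate 3.01 g

Working volume: 447 mL = 0.447 L.
Tricine: 7.8 g/L × 0.447 L = 3.49 g
tryptone: 1.1% w/v = 11 g/L → 11 × 0.447 L = 4.92 g
L-asparagine: 0.0724 g per 100 mL × 447 mL ÷ 100 = 0.32 g
sorbitol: 19.6 g/L × 0.447 L = 8.76 g
sodium succinate: 6.73 g/L × 0.447 L = 3.01 g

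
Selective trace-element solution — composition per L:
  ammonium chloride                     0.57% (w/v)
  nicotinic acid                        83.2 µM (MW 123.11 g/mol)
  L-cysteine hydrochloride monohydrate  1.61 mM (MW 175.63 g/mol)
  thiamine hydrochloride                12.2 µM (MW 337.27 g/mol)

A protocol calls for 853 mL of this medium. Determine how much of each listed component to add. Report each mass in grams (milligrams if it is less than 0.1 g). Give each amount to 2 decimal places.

Target volume = 853 mL = 0.853 L.
ammonium chloride: 0.57 g per 100 mL × 853 mL ÷ 100 = 4.86 g
nicotinic acid: 83.2 µmol/L × 123.11 g/mol × 0.853 L ÷ 1000 = 8.74 mg
L-cysteine hydrochloride monohydrate: 1.61 mmol/L × 175.63 g/mol × 0.853 L ÷ 1000 = 0.24 g
thiamine hydrochloride: 12.2 µmol/L × 337.27 g/mol × 0.853 L ÷ 1000 = 3.51 mg

ammonium chloride 4.86 g; nicotinic acid 8.74 mg; L-cysteine hydrochloride monohydrate 0.24 g; thiamine hydrochloride 3.51 mg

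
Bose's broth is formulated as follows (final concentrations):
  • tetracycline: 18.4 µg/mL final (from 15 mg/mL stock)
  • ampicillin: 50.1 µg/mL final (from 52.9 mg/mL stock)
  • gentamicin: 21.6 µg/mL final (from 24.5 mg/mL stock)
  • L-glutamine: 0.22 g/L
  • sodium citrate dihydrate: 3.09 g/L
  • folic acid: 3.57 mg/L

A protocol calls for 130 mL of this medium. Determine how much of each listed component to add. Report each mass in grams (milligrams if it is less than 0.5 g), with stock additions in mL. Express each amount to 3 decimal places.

tetracycline 0.159 mL; ampicillin 0.123 mL; gentamicin 0.115 mL; L-glutamine 28.600 mg; sodium citrate dihydrate 401.700 mg; folic acid 0.464 mg

Scale factor relative to 1 L: 0.13.
tetracycline: dilute stock: 18.4 µg/mL × 130 mL ÷ 15000 µg/mL = 0.159 mL
ampicillin: V = C2·V2/C1 = 50.1 µg/mL × 130 mL ÷ 52900 µg/mL = 0.123 mL
gentamicin: C1V1 = C2V2 → 21.6 µg/mL × 130 mL ÷ 24500 µg/mL = 0.115 mL
L-glutamine: 0.22 g/L × 0.13 L = 0.0286 g = 28.600 mg
sodium citrate dihydrate: 3.09 g/L × 0.13 L = 0.4017 g = 401.700 mg
folic acid: 3.57 mg/L × 0.13 L = 0.464 mg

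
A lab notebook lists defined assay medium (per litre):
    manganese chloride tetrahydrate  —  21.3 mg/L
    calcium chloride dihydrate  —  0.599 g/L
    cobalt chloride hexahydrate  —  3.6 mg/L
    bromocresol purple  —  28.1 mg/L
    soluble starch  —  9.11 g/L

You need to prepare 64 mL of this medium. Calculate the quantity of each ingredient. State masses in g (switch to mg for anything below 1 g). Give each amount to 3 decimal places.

manganese chloride tetrahydrate 1.363 mg; calcium chloride dihydrate 38.336 mg; cobalt chloride hexahydrate 0.230 mg; bromocresol purple 1.798 mg; soluble starch 583.040 mg

Scale factor relative to 1 L: 0.064.
manganese chloride tetrahydrate: 21.3 mg/L × 0.064 L = 1.363 mg
calcium chloride dihydrate: 0.599 g/L × 0.064 L = 0.038336 g = 38.336 mg
cobalt chloride hexahydrate: 3.6 mg/L × 0.064 L = 0.230 mg
bromocresol purple: 28.1 mg/L × 0.064 L = 1.798 mg
soluble starch: 9.11 g/L × 0.064 L = 0.58304 g = 583.040 mg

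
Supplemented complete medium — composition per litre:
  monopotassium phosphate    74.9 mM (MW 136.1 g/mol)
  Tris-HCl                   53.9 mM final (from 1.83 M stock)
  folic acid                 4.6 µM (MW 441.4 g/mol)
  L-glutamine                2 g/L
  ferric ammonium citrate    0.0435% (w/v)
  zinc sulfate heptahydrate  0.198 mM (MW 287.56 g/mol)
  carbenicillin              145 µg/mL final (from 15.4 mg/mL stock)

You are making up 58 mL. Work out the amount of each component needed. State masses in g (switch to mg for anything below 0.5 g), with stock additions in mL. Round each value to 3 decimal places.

Scale factor relative to 1 L: 0.058.
monopotassium phosphate: 74.9 mmol/L × 136.1 g/mol × 0.058 L ÷ 1000 = 0.591 g
Tris-HCl: dilute stock: 53.9 mM × 58 mL ÷ 1830 mM = 1.708 mL
folic acid: 4.6 µmol/L × 441.4 g/mol × 0.058 L ÷ 1000 = 0.118 mg
L-glutamine: 2 g/L × 0.058 L = 0.116 g = 116.000 mg
ferric ammonium citrate: 0.0435% w/v = 0.435 g/L → 0.435 × 0.058 L = 0.02523 g = 25.230 mg
zinc sulfate heptahydrate: 0.198 mmol/L × 287.56 mg/mmol × 0.058 L = 3.302 mg
carbenicillin: dilute stock: 145 µg/mL × 58 mL ÷ 15400 µg/mL = 0.546 mL

monopotassium phosphate 0.591 g; Tris-HCl 1.708 mL; folic acid 0.118 mg; L-glutamine 116.000 mg; ferric ammonium citrate 25.230 mg; zinc sulfate heptahydrate 3.302 mg; carbenicillin 0.546 mL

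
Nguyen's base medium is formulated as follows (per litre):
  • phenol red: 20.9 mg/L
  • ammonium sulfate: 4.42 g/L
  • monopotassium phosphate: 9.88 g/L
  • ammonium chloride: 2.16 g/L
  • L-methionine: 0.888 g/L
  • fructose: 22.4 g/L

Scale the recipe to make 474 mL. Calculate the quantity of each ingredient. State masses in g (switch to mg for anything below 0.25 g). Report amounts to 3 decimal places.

phenol red 9.907 mg; ammonium sulfate 2.095 g; monopotassium phosphate 4.683 g; ammonium chloride 1.024 g; L-methionine 0.421 g; fructose 10.618 g

Working volume: 474 mL = 0.474 L.
phenol red: 20.9 mg/L × 0.474 L = 9.907 mg
ammonium sulfate: 4.42 g/L × 0.474 L = 2.095 g
monopotassium phosphate: 9.88 g/L × 0.474 L = 4.683 g
ammonium chloride: 2.16 g/L × 0.474 L = 1.024 g
L-methionine: 0.888 g/L × 0.474 L = 0.421 g
fructose: 22.4 g/L × 0.474 L = 10.618 g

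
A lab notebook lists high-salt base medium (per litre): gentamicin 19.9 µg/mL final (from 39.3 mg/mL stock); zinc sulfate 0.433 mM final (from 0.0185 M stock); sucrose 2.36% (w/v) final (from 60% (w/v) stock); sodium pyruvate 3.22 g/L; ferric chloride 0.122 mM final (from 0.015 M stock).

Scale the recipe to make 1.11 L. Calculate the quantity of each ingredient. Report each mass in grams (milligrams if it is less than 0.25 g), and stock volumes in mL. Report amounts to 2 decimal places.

gentamicin 0.56 mL; zinc sulfate 25.98 mL; sucrose 43.66 mL; sodium pyruvate 3.57 g; ferric chloride 9.03 mL

Working volume: 1.11 L.
gentamicin: C1V1 = C2V2 → 19.9 µg/mL × 1110 mL ÷ 39300 µg/mL = 0.56 mL
zinc sulfate: V = C2·V2/C1 = 0.433 mM × 1110 mL ÷ 18.5 mM = 25.98 mL
sucrose: dilute stock: 2.36% ÷ 60% × 1110 mL = 43.66 mL
sodium pyruvate: 3.22 g/L × 1.11 L = 3.57 g
ferric chloride: dilute stock: 0.122 mM × 1110 mL ÷ 15 mM = 9.03 mL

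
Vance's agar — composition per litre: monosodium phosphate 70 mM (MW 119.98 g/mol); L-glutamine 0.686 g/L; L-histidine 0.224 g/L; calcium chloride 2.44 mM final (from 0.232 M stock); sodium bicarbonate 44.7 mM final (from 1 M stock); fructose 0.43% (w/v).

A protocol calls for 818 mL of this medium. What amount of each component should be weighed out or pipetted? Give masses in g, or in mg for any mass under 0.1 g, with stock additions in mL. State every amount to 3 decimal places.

monosodium phosphate 6.870 g; L-glutamine 0.561 g; L-histidine 0.183 g; calcium chloride 8.603 mL; sodium bicarbonate 36.565 mL; fructose 3.517 g

Working volume: 818 mL = 0.818 L.
monosodium phosphate: 70 mmol/L × 119.98 g/mol × 0.818 L ÷ 1000 = 6.870 g
L-glutamine: 0.686 g/L × 0.818 L = 0.561 g
L-histidine: 0.224 g/L × 0.818 L = 0.183 g
calcium chloride: dilute stock: 2.44 mM × 818 mL ÷ 232 mM = 8.603 mL
sodium bicarbonate: C1V1 = C2V2 → 44.7 mM × 818 mL ÷ 1000 mM = 36.565 mL
fructose: 0.43 g per 100 mL × 818 mL ÷ 100 = 3.517 g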